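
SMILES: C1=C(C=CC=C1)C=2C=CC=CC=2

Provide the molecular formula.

C12H10

Heavy atoms from the SMILES: 12 C.
Implicit hydrogens by atom environment:
  10 × C (aromatic): 1 H each → 10
  2 × C (aromatic): no H
  Total hydrogens = 10.
Molecular formula: C12H10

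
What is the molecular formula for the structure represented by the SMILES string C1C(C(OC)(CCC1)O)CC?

C9H18O2

Heavy atoms from the SMILES: 9 C, 2 O.
Implicit hydrogens by atom environment:
  5 × C: 2 H each → 10
  2 × C: 3 H each → 6
  1 × C: 1 H
  1 × C: no H
  1 × O: 1 H
  1 × O: no H
  Total hydrogens = 18.
Molecular formula: C9H18O2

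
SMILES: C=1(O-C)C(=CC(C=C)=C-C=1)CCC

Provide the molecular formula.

Heavy atoms from the SMILES: 12 C, 1 O.
Implicit hydrogens by atom environment:
  3 × C: 2 H each → 6
  3 × C (aromatic): 1 H each → 3
  3 × C (aromatic): no H
  2 × C: 3 H each → 6
  1 × C: 1 H
  1 × O: no H
  Total hydrogens = 16.
Molecular formula: C12H16O

C12H16O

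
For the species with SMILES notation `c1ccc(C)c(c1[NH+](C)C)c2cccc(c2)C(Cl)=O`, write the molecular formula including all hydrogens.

Heavy atoms from the SMILES: 16 C, 1 Cl, 1 N, 1 O.
Implicit hydrogens by atom environment:
  7 × C (aromatic): 1 H each → 7
  5 × C (aromatic): no H
  3 × C: 3 H each → 9
  1 × C: no H
  1 × Cl: no H
  1 × N (charge +1): 1 H
  1 × O: no H
  Total hydrogens = 17.
Net charge +1.
Molecular formula: C16H17ClNO+

C16H17ClNO+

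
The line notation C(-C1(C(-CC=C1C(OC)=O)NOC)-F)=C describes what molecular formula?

Heavy atoms from the SMILES: 10 C, 1 F, 1 N, 3 O.
Implicit hydrogens by atom environment:
  3 × C: 1 H each → 3
  3 × C: no H
  3 × O: no H
  2 × C: 3 H each → 6
  2 × C: 2 H each → 4
  1 × F: no H
  1 × N: 1 H
  Total hydrogens = 14.
Molecular formula: C10H14FNO3

C10H14FNO3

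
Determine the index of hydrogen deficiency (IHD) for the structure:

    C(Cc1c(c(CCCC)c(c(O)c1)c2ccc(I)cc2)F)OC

Molecular formula from the SMILES: C19H22FIO2.
DoU = (2C + 2 + N − H − X)/2 = (2·19 + 2 + 0 − 22 − 2)/2 = 16/2 = 8.
(Structurally: 2 ring(s) + 6 π bond(s) = 8.)

8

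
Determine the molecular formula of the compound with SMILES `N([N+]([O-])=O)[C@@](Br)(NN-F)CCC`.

Heavy atoms from the SMILES: 1 Br, 4 C, 1 F, 4 N, 2 O.
Implicit hydrogens by atom environment:
  3 × N: 1 H each → 3
  2 × C: 2 H each → 4
  1 × Br: no H
  1 × C: 3 H
  1 × C: no H
  1 × F: no H
  1 × N (charge +1): no H
  1 × O: no H
  1 × O (charge -1): no H
  Total hydrogens = 10.
Molecular formula: C4H10BrFN4O2

C4H10BrFN4O2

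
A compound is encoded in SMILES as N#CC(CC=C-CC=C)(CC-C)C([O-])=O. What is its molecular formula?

C12H16NO2-

Heavy atoms from the SMILES: 12 C, 1 N, 2 O.
Implicit hydrogens by atom environment:
  5 × C: 2 H each → 10
  3 × C: 1 H each → 3
  3 × C: no H
  1 × C: 3 H
  1 × N: no H
  1 × O: no H
  1 × O (charge -1): no H
  Total hydrogens = 16.
Net charge -1.
Molecular formula: C12H16NO2-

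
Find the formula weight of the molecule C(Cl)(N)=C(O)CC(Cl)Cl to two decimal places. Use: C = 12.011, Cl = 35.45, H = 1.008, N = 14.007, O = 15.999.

Molecular formula: C4H6Cl3NO.
M = 4×12.011 + 3×35.45 + 6×1.008 + 1×14.007 + 1×15.999 = 190.45 g/mol.

190.45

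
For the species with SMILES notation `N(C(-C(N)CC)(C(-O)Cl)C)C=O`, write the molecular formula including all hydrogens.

Heavy atoms from the SMILES: 7 C, 1 Cl, 2 N, 2 O.
Implicit hydrogens by atom environment:
  3 × C: 1 H each → 3
  2 × C: 3 H each → 6
  1 × C: 2 H
  1 × C: no H
  1 × Cl: no H
  1 × N: 2 H
  1 × N: 1 H
  1 × O: 1 H
  1 × O: no H
  Total hydrogens = 15.
Molecular formula: C7H15ClN2O2

C7H15ClN2O2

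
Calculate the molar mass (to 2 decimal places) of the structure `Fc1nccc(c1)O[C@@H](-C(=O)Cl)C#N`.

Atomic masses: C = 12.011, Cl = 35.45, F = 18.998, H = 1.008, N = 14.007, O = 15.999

214.58

Molecular formula: C8H4ClFN2O2.
M = 8×12.011 + 1×35.45 + 1×18.998 + 4×1.008 + 2×14.007 + 2×15.999 = 214.58 g/mol.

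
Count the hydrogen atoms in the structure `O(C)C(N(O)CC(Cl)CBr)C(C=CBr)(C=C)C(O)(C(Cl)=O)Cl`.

16

Hydrogens are implicit in SMILES; fill each atom to its normal valence:
  5 × C: 1 H each → 5
  3 × C: 2 H each → 6
  3 × C: no H
  3 × Cl: no H
  2 × Br: no H
  2 × O: 1 H each → 2
  2 × O: no H
  1 × C: 3 H
  1 × N: no H
  Total hydrogens = 16.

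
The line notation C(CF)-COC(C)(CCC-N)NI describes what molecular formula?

C8H18FIN2O

Heavy atoms from the SMILES: 8 C, 1 F, 1 I, 2 N, 1 O.
Implicit hydrogens by atom environment:
  6 × C: 2 H each → 12
  1 × C: 3 H
  1 × C: no H
  1 × F: no H
  1 × I: no H
  1 × N: 2 H
  1 × N: 1 H
  1 × O: no H
  Total hydrogens = 18.
Molecular formula: C8H18FIN2O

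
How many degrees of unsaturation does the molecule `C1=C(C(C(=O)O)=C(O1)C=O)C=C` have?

6

Molecular formula from the SMILES: C8H6O4.
DoU = (2C + 2 + N − H − X)/2 = (2·8 + 2 + 0 − 6 − 0)/2 = 12/2 = 6.
(Structurally: 1 ring(s) + 5 π bond(s) = 6.)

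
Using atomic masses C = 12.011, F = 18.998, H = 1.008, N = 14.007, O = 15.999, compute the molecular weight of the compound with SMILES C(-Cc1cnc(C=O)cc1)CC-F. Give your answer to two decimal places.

Molecular formula: C10H12FNO.
M = 10×12.011 + 1×18.998 + 12×1.008 + 1×14.007 + 1×15.999 = 181.21 g/mol.

181.21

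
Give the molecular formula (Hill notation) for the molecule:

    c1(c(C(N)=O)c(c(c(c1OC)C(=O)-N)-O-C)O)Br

C10H11BrN2O5

Heavy atoms from the SMILES: 1 Br, 10 C, 2 N, 5 O.
Implicit hydrogens by atom environment:
  6 × C (aromatic): no H
  4 × O: no H
  2 × C: 3 H each → 6
  2 × C: no H
  2 × N: 2 H each → 4
  1 × Br: no H
  1 × O: 1 H
  Total hydrogens = 11.
Molecular formula: C10H11BrN2O5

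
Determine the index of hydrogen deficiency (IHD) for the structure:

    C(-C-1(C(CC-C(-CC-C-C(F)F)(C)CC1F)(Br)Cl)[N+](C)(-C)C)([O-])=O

2

Molecular formula from the SMILES: C16H26BrClF3NO2.
DoU = (2C + 2 + N − H − X)/2 = (2·16 + 2 + 1 − 26 − 5)/2 = 4/2 = 2.
(Structurally: 1 ring(s) + 1 π bond(s) = 2.)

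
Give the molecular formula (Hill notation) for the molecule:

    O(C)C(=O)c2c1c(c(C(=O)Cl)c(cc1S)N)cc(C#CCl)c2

Heavy atoms from the SMILES: 15 C, 2 Cl, 1 N, 3 O, 1 S.
Implicit hydrogens by atom environment:
  7 × C (aromatic): no H
  4 × C: no H
  3 × C (aromatic): 1 H each → 3
  3 × O: no H
  2 × Cl: no H
  1 × C: 3 H
  1 × N: 2 H
  1 × S: 1 H
  Total hydrogens = 9.
Molecular formula: C15H9Cl2NO3S

C15H9Cl2NO3S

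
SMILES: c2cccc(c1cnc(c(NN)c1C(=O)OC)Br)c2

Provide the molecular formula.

C13H12BrN3O2

Heavy atoms from the SMILES: 1 Br, 13 C, 3 N, 2 O.
Implicit hydrogens by atom environment:
  6 × C (aromatic): 1 H each → 6
  5 × C (aromatic): no H
  2 × O: no H
  1 × Br: no H
  1 × C: 3 H
  1 × C: no H
  1 × N: 2 H
  1 × N: 1 H
  1 × N (aromatic): no H
  Total hydrogens = 12.
Molecular formula: C13H12BrN3O2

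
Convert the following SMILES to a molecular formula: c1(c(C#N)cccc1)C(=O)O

C8H5NO2

Heavy atoms from the SMILES: 8 C, 1 N, 2 O.
Implicit hydrogens by atom environment:
  4 × C (aromatic): 1 H each → 4
  2 × C (aromatic): no H
  2 × C: no H
  1 × N: no H
  1 × O: 1 H
  1 × O: no H
  Total hydrogens = 5.
Molecular formula: C8H5NO2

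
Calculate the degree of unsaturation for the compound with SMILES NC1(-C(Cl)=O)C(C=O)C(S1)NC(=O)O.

Molecular formula from the SMILES: C6H7ClN2O4S.
DoU = (2C + 2 + N − H − X)/2 = (2·6 + 2 + 2 − 7 − 1)/2 = 8/2 = 4.
(Structurally: 1 ring(s) + 3 π bond(s) = 4.)

4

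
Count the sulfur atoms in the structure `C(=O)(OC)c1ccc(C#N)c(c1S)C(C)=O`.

The symbol for sulfur appears 1 time in the SMILES.

1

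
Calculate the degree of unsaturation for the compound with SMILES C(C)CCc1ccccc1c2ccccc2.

8

Molecular formula from the SMILES: C16H18.
DoU = (2C + 2 + N − H − X)/2 = (2·16 + 2 + 0 − 18 − 0)/2 = 16/2 = 8.
(Structurally: 2 ring(s) + 6 π bond(s) = 8.)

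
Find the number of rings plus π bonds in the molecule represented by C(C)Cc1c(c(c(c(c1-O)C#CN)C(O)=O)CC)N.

7

Molecular formula from the SMILES: C14H18N2O3.
DoU = (2C + 2 + N − H − X)/2 = (2·14 + 2 + 2 − 18 − 0)/2 = 14/2 = 7.
(Structurally: 1 ring(s) + 6 π bond(s) = 7.)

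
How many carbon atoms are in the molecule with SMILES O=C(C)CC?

4

The symbol for carbon appears 4 times in the SMILES.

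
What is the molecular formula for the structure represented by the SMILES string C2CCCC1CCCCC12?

Heavy atoms from the SMILES: 10 C.
Implicit hydrogens by atom environment:
  8 × C: 2 H each → 16
  2 × C: 1 H each → 2
  Total hydrogens = 18.
Molecular formula: C10H18

C10H18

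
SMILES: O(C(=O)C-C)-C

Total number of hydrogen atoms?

8

Hydrogens are implicit in SMILES; fill each atom to its normal valence:
  2 × C: 3 H each → 6
  2 × O: no H
  1 × C: 2 H
  1 × C: no H
  Total hydrogens = 8.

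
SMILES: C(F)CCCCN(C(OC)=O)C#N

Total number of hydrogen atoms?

13

Hydrogens are implicit in SMILES; fill each atom to its normal valence:
  5 × C: 2 H each → 10
  2 × C: no H
  2 × N: no H
  2 × O: no H
  1 × C: 3 H
  1 × F: no H
  Total hydrogens = 13.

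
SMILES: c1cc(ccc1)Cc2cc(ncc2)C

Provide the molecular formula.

C13H13N

Heavy atoms from the SMILES: 13 C, 1 N.
Implicit hydrogens by atom environment:
  8 × C (aromatic): 1 H each → 8
  3 × C (aromatic): no H
  1 × C: 3 H
  1 × C: 2 H
  1 × N (aromatic): no H
  Total hydrogens = 13.
Molecular formula: C13H13N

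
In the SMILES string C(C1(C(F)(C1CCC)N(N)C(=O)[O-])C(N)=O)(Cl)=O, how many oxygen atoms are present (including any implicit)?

4

The symbol for oxygen appears 4 times in the SMILES.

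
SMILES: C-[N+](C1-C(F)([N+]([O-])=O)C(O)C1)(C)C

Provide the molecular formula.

C7H14FN2O3+

Heavy atoms from the SMILES: 7 C, 1 F, 2 N, 3 O.
Implicit hydrogens by atom environment:
  3 × C: 3 H each → 9
  2 × C: 1 H each → 2
  2 × N (charge +1): no H
  1 × C: 2 H
  1 × C: no H
  1 × F: no H
  1 × O: 1 H
  1 × O: no H
  1 × O (charge -1): no H
  Total hydrogens = 14.
Net charge +1.
Molecular formula: C7H14FN2O3+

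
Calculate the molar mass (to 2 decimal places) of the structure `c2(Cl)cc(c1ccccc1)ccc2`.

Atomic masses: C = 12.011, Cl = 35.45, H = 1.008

Molecular formula: C12H9Cl.
M = 12×12.011 + 1×35.45 + 9×1.008 = 188.65 g/mol.

188.65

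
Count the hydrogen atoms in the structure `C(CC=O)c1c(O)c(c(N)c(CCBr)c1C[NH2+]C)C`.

Hydrogens are implicit in SMILES; fill each atom to its normal valence:
  6 × C (aromatic): no H
  5 × C: 2 H each → 10
  2 × C: 3 H each → 6
  1 × Br: no H
  1 × C: 1 H
  1 × N: 2 H
  1 × N (charge +1): 2 H
  1 × O: 1 H
  1 × O: no H
  Total hydrogens = 22.

22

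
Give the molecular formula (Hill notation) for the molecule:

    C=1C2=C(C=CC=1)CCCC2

C10H12

Heavy atoms from the SMILES: 10 C.
Implicit hydrogens by atom environment:
  4 × C: 2 H each → 8
  4 × C (aromatic): 1 H each → 4
  2 × C (aromatic): no H
  Total hydrogens = 12.
Molecular formula: C10H12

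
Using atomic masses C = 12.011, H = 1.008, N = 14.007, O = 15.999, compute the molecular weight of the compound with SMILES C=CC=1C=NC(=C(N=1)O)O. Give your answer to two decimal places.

Molecular formula: C6H6N2O2.
M = 6×12.011 + 6×1.008 + 2×14.007 + 2×15.999 = 138.13 g/mol.

138.13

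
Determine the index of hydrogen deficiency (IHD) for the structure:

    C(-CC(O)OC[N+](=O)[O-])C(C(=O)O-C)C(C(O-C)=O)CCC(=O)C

Molecular formula from the SMILES: C14H23NO9.
DoU = (2C + 2 + N − H − X)/2 = (2·14 + 2 + 1 − 23 − 0)/2 = 8/2 = 4.
(Structurally: 0 ring(s) + 4 π bond(s) = 4.)

4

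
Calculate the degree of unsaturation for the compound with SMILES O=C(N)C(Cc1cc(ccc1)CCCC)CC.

Molecular formula from the SMILES: C15H23NO.
DoU = (2C + 2 + N − H − X)/2 = (2·15 + 2 + 1 − 23 − 0)/2 = 10/2 = 5.
(Structurally: 1 ring(s) + 4 π bond(s) = 5.)

5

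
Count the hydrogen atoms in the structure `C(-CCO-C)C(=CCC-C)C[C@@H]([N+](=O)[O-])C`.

Hydrogens are implicit in SMILES; fill each atom to its normal valence:
  6 × C: 2 H each → 12
  3 × C: 3 H each → 9
  2 × C: 1 H each → 2
  2 × O: no H
  1 × C: no H
  1 × N (charge +1): no H
  1 × O (charge -1): no H
  Total hydrogens = 23.

23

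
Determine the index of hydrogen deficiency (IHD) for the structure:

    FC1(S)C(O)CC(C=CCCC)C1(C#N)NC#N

6

Molecular formula from the SMILES: C12H16FN3OS.
DoU = (2C + 2 + N − H − X)/2 = (2·12 + 2 + 3 − 16 − 1)/2 = 12/2 = 6.
(Structurally: 1 ring(s) + 5 π bond(s) = 6.)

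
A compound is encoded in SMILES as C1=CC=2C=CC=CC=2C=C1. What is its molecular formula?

Heavy atoms from the SMILES: 10 C.
Implicit hydrogens by atom environment:
  8 × C (aromatic): 1 H each → 8
  2 × C (aromatic): no H
  Total hydrogens = 8.
Molecular formula: C10H8

C10H8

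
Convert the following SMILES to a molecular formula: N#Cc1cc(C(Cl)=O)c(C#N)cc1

C9H3ClN2O

Heavy atoms from the SMILES: 9 C, 1 Cl, 2 N, 1 O.
Implicit hydrogens by atom environment:
  3 × C (aromatic): 1 H each → 3
  3 × C (aromatic): no H
  3 × C: no H
  2 × N: no H
  1 × Cl: no H
  1 × O: no H
  Total hydrogens = 3.
Molecular formula: C9H3ClN2O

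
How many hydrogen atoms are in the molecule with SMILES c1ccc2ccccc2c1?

8

Hydrogens are implicit in SMILES; fill each atom to its normal valence:
  8 × C (aromatic): 1 H each → 8
  2 × C (aromatic): no H
  Total hydrogens = 8.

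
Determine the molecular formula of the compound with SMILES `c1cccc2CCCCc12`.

Heavy atoms from the SMILES: 10 C.
Implicit hydrogens by atom environment:
  4 × C: 2 H each → 8
  4 × C (aromatic): 1 H each → 4
  2 × C (aromatic): no H
  Total hydrogens = 12.
Molecular formula: C10H12

C10H12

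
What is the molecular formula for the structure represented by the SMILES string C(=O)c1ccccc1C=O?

C8H6O2

Heavy atoms from the SMILES: 8 C, 2 O.
Implicit hydrogens by atom environment:
  4 × C (aromatic): 1 H each → 4
  2 × C: 1 H each → 2
  2 × C (aromatic): no H
  2 × O: no H
  Total hydrogens = 6.
Molecular formula: C8H6O2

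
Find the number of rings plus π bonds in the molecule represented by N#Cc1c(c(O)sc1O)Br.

5

Molecular formula from the SMILES: C5H2BrNO2S.
DoU = (2C + 2 + N − H − X)/2 = (2·5 + 2 + 1 − 2 − 1)/2 = 10/2 = 5.
(Structurally: 1 ring(s) + 4 π bond(s) = 5.)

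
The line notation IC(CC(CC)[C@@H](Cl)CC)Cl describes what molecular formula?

C8H15Cl2I

Heavy atoms from the SMILES: 8 C, 2 Cl, 1 I.
Implicit hydrogens by atom environment:
  3 × C: 2 H each → 6
  3 × C: 1 H each → 3
  2 × C: 3 H each → 6
  2 × Cl: no H
  1 × I: no H
  Total hydrogens = 15.
Molecular formula: C8H15Cl2I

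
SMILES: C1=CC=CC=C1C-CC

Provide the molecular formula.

Heavy atoms from the SMILES: 9 C.
Implicit hydrogens by atom environment:
  5 × C (aromatic): 1 H each → 5
  2 × C: 2 H each → 4
  1 × C: 3 H
  1 × C (aromatic): no H
  Total hydrogens = 12.
Molecular formula: C9H12

C9H12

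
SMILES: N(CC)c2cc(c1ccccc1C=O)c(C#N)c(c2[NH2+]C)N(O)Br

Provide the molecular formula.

Heavy atoms from the SMILES: 1 Br, 17 C, 4 N, 2 O.
Implicit hydrogens by atom environment:
  7 × C (aromatic): no H
  5 × C (aromatic): 1 H each → 5
  2 × C: 3 H each → 6
  2 × N: no H
  1 × Br: no H
  1 × C: 2 H
  1 × C: 1 H
  1 × C: no H
  1 × N (charge +1): 2 H
  1 × N: 1 H
  1 × O: 1 H
  1 × O: no H
  Total hydrogens = 18.
Net charge +1.
Molecular formula: C17H18BrN4O2+

C17H18BrN4O2+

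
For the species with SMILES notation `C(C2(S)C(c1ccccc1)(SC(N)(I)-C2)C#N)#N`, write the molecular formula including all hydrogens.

Heavy atoms from the SMILES: 12 C, 1 I, 3 N, 2 S.
Implicit hydrogens by atom environment:
  5 × C (aromatic): 1 H each → 5
  5 × C: no H
  2 × N: no H
  1 × C: 2 H
  1 × C (aromatic): no H
  1 × I: no H
  1 × N: 2 H
  1 × S: 1 H
  1 × S: no H
  Total hydrogens = 10.
Molecular formula: C12H10IN3S2

C12H10IN3S2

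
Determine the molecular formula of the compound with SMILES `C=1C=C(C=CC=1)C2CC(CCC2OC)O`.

Heavy atoms from the SMILES: 13 C, 2 O.
Implicit hydrogens by atom environment:
  5 × C (aromatic): 1 H each → 5
  3 × C: 2 H each → 6
  3 × C: 1 H each → 3
  1 × C: 3 H
  1 × C (aromatic): no H
  1 × O: 1 H
  1 × O: no H
  Total hydrogens = 18.
Molecular formula: C13H18O2

C13H18O2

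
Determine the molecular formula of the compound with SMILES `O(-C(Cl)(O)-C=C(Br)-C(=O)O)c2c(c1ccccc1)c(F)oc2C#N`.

C15H8BrClFNO5

Heavy atoms from the SMILES: 1 Br, 15 C, 1 Cl, 1 F, 1 N, 5 O.
Implicit hydrogens by atom environment:
  5 × C (aromatic): 1 H each → 5
  5 × C (aromatic): no H
  4 × C: no H
  2 × O: 1 H each → 2
  2 × O: no H
  1 × Br: no H
  1 × C: 1 H
  1 × Cl: no H
  1 × F: no H
  1 × N: no H
  1 × O (aromatic): no H
  Total hydrogens = 8.
Molecular formula: C15H8BrClFNO5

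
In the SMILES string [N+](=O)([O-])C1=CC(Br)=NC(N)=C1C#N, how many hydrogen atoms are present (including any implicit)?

3

Hydrogens are implicit in SMILES; fill each atom to its normal valence:
  4 × C (aromatic): no H
  1 × Br: no H
  1 × C (aromatic): 1 H
  1 × C: no H
  1 × N: 2 H
  1 × N (aromatic): no H
  1 × N (charge +1): no H
  1 × N: no H
  1 × O: no H
  1 × O (charge -1): no H
  Total hydrogens = 3.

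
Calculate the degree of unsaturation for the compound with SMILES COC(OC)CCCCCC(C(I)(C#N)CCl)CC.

2

Molecular formula from the SMILES: C14H25ClINO2.
DoU = (2C + 2 + N − H − X)/2 = (2·14 + 2 + 1 − 25 − 2)/2 = 4/2 = 2.
(Structurally: 0 ring(s) + 2 π bond(s) = 2.)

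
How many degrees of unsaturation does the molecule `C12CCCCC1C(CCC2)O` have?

2

Molecular formula from the SMILES: C10H18O.
DoU = (2C + 2 + N − H − X)/2 = (2·10 + 2 + 0 − 18 − 0)/2 = 4/2 = 2.
(Structurally: 2 ring(s) + 0 π bond(s) = 2.)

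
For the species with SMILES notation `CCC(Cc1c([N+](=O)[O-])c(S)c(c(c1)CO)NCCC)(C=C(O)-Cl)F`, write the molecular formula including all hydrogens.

Heavy atoms from the SMILES: 16 C, 1 Cl, 1 F, 2 N, 4 O, 1 S.
Implicit hydrogens by atom environment:
  5 × C: 2 H each → 10
  5 × C (aromatic): no H
  2 × C: 3 H each → 6
  2 × C: no H
  2 × O: 1 H each → 2
  1 × C (aromatic): 1 H
  1 × C: 1 H
  1 × Cl: no H
  1 × F: no H
  1 × N: 1 H
  1 × N (charge +1): no H
  1 × O: no H
  1 × O (charge -1): no H
  1 × S: 1 H
  Total hydrogens = 22.
Molecular formula: C16H22ClFN2O4S

C16H22ClFN2O4S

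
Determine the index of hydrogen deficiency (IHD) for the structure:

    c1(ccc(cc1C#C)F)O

6

Molecular formula from the SMILES: C8H5FO.
DoU = (2C + 2 + N − H − X)/2 = (2·8 + 2 + 0 − 5 − 1)/2 = 12/2 = 6.
(Structurally: 1 ring(s) + 5 π bond(s) = 6.)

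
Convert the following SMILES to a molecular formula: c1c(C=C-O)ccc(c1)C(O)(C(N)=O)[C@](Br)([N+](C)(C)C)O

Heavy atoms from the SMILES: 1 Br, 14 C, 2 N, 4 O.
Implicit hydrogens by atom environment:
  4 × C (aromatic): 1 H each → 4
  3 × C: 3 H each → 9
  3 × C: no H
  3 × O: 1 H each → 3
  2 × C: 1 H each → 2
  2 × C (aromatic): no H
  1 × Br: no H
  1 × N: 2 H
  1 × N (charge +1): no H
  1 × O: no H
  Total hydrogens = 20.
Net charge +1.
Molecular formula: C14H20BrN2O4+

C14H20BrN2O4+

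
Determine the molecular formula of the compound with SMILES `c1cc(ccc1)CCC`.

Heavy atoms from the SMILES: 9 C.
Implicit hydrogens by atom environment:
  5 × C (aromatic): 1 H each → 5
  2 × C: 2 H each → 4
  1 × C: 3 H
  1 × C (aromatic): no H
  Total hydrogens = 12.
Molecular formula: C9H12

C9H12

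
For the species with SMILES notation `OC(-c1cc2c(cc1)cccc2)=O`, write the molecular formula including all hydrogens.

C11H8O2

Heavy atoms from the SMILES: 11 C, 2 O.
Implicit hydrogens by atom environment:
  7 × C (aromatic): 1 H each → 7
  3 × C (aromatic): no H
  1 × C: no H
  1 × O: 1 H
  1 × O: no H
  Total hydrogens = 8.
Molecular formula: C11H8O2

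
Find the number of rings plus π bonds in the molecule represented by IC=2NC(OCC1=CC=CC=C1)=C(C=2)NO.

Molecular formula from the SMILES: C11H11IN2O2.
DoU = (2C + 2 + N − H − X)/2 = (2·11 + 2 + 2 − 11 − 1)/2 = 14/2 = 7.
(Structurally: 2 ring(s) + 5 π bond(s) = 7.)

7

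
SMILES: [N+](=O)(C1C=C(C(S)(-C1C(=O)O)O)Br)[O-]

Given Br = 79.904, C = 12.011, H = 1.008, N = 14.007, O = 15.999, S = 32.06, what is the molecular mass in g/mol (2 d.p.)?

Molecular formula: C6H6BrNO5S.
M = 1×79.904 + 6×12.011 + 6×1.008 + 1×14.007 + 5×15.999 + 1×32.06 = 284.08 g/mol.

284.08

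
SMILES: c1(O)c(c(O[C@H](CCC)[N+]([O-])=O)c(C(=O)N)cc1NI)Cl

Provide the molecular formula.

C11H13ClIN3O5

Heavy atoms from the SMILES: 11 C, 1 Cl, 1 I, 3 N, 5 O.
Implicit hydrogens by atom environment:
  5 × C (aromatic): no H
  3 × O: no H
  2 × C: 2 H each → 4
  1 × C: 3 H
  1 × C (aromatic): 1 H
  1 × C: 1 H
  1 × C: no H
  1 × Cl: no H
  1 × I: no H
  1 × N: 2 H
  1 × N: 1 H
  1 × N (charge +1): no H
  1 × O: 1 H
  1 × O (charge -1): no H
  Total hydrogens = 13.
Molecular formula: C11H13ClIN3O5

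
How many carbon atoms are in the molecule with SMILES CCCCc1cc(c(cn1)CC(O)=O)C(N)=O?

The symbol for carbon appears 12 times in the SMILES. Lowercase c denotes aromatic carbon and counts toward C.

12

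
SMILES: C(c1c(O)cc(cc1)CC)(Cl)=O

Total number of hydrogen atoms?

Hydrogens are implicit in SMILES; fill each atom to its normal valence:
  3 × C (aromatic): 1 H each → 3
  3 × C (aromatic): no H
  1 × C: 3 H
  1 × C: 2 H
  1 × C: no H
  1 × Cl: no H
  1 × O: 1 H
  1 × O: no H
  Total hydrogens = 9.

9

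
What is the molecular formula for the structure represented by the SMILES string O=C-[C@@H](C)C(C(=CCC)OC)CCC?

Heavy atoms from the SMILES: 12 C, 2 O.
Implicit hydrogens by atom environment:
  4 × C: 3 H each → 12
  4 × C: 1 H each → 4
  3 × C: 2 H each → 6
  2 × O: no H
  1 × C: no H
  Total hydrogens = 22.
Molecular formula: C12H22O2

C12H22O2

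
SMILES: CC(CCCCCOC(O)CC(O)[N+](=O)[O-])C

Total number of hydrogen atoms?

Hydrogens are implicit in SMILES; fill each atom to its normal valence:
  6 × C: 2 H each → 12
  3 × C: 1 H each → 3
  2 × C: 3 H each → 6
  2 × O: 1 H each → 2
  2 × O: no H
  1 × N (charge +1): no H
  1 × O (charge -1): no H
  Total hydrogens = 23.

23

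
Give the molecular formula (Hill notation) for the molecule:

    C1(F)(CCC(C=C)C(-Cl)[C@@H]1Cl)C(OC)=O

C10H13Cl2FO2

Heavy atoms from the SMILES: 10 C, 2 Cl, 1 F, 2 O.
Implicit hydrogens by atom environment:
  4 × C: 1 H each → 4
  3 × C: 2 H each → 6
  2 × C: no H
  2 × Cl: no H
  2 × O: no H
  1 × C: 3 H
  1 × F: no H
  Total hydrogens = 13.
Molecular formula: C10H13Cl2FO2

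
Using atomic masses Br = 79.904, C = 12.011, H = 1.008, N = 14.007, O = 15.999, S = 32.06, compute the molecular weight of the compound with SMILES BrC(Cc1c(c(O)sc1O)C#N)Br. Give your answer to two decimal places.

Molecular formula: C7H5Br2NO2S.
M = 2×79.904 + 7×12.011 + 5×1.008 + 1×14.007 + 2×15.999 + 1×32.06 = 326.99 g/mol.

326.99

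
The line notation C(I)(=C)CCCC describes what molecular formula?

C6H11I

Heavy atoms from the SMILES: 6 C, 1 I.
Implicit hydrogens by atom environment:
  4 × C: 2 H each → 8
  1 × C: 3 H
  1 × C: no H
  1 × I: no H
  Total hydrogens = 11.
Molecular formula: C6H11I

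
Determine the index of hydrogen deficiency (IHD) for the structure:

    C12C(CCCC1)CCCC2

2

Molecular formula from the SMILES: C10H18.
DoU = (2C + 2 + N − H − X)/2 = (2·10 + 2 + 0 − 18 − 0)/2 = 4/2 = 2.
(Structurally: 2 ring(s) + 0 π bond(s) = 2.)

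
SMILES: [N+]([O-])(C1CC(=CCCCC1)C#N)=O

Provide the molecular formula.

C9H12N2O2

Heavy atoms from the SMILES: 9 C, 2 N, 2 O.
Implicit hydrogens by atom environment:
  5 × C: 2 H each → 10
  2 × C: 1 H each → 2
  2 × C: no H
  1 × N: no H
  1 × N (charge +1): no H
  1 × O: no H
  1 × O (charge -1): no H
  Total hydrogens = 12.
Molecular formula: C9H12N2O2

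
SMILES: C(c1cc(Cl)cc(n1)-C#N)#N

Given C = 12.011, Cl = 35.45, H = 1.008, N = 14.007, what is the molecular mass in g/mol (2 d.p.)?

Molecular formula: C7H2ClN3.
M = 7×12.011 + 1×35.45 + 2×1.008 + 3×14.007 = 163.56 g/mol.

163.56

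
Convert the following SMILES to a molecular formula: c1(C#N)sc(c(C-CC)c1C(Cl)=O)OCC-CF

C12H13ClFNO2S

Heavy atoms from the SMILES: 12 C, 1 Cl, 1 F, 1 N, 2 O, 1 S.
Implicit hydrogens by atom environment:
  5 × C: 2 H each → 10
  4 × C (aromatic): no H
  2 × C: no H
  2 × O: no H
  1 × C: 3 H
  1 × Cl: no H
  1 × F: no H
  1 × N: no H
  1 × S (aromatic): no H
  Total hydrogens = 13.
Molecular formula: C12H13ClFNO2S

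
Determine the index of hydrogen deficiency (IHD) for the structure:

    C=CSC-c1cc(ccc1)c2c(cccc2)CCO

Molecular formula from the SMILES: C17H18OS.
DoU = (2C + 2 + N − H − X)/2 = (2·17 + 2 + 0 − 18 − 0)/2 = 18/2 = 9.
(Structurally: 2 ring(s) + 7 π bond(s) = 9.)

9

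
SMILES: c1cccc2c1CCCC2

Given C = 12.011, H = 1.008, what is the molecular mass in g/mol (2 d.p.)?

Molecular formula: C10H12.
M = 10×12.011 + 12×1.008 = 132.21 g/mol.

132.21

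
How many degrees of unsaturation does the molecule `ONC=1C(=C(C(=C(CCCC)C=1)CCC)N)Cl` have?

Molecular formula from the SMILES: C13H21ClN2O.
DoU = (2C + 2 + N − H − X)/2 = (2·13 + 2 + 2 − 21 − 1)/2 = 8/2 = 4.
(Structurally: 1 ring(s) + 3 π bond(s) = 4.)

4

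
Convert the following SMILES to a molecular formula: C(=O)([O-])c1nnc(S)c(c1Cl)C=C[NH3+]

C7H6ClN3O2S

Heavy atoms from the SMILES: 7 C, 1 Cl, 3 N, 2 O, 1 S.
Implicit hydrogens by atom environment:
  4 × C (aromatic): no H
  2 × C: 1 H each → 2
  2 × N (aromatic): no H
  1 × C: no H
  1 × Cl: no H
  1 × N (charge +1): 3 H
  1 × O: no H
  1 × O (charge -1): no H
  1 × S: 1 H
  Total hydrogens = 6.
Molecular formula: C7H6ClN3O2S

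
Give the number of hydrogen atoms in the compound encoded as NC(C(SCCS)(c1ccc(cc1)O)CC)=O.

Hydrogens are implicit in SMILES; fill each atom to its normal valence:
  4 × C (aromatic): 1 H each → 4
  3 × C: 2 H each → 6
  2 × C: no H
  2 × C (aromatic): no H
  1 × C: 3 H
  1 × N: 2 H
  1 × O: 1 H
  1 × O: no H
  1 × S: 1 H
  1 × S: no H
  Total hydrogens = 17.

17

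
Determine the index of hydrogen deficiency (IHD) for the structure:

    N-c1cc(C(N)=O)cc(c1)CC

5

Molecular formula from the SMILES: C9H12N2O.
DoU = (2C + 2 + N − H − X)/2 = (2·9 + 2 + 2 − 12 − 0)/2 = 10/2 = 5.
(Structurally: 1 ring(s) + 4 π bond(s) = 5.)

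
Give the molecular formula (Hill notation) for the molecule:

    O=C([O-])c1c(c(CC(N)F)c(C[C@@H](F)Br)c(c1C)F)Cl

C12H11BrClF3NO2-

Heavy atoms from the SMILES: 1 Br, 12 C, 1 Cl, 3 F, 1 N, 2 O.
Implicit hydrogens by atom environment:
  6 × C (aromatic): no H
  3 × F: no H
  2 × C: 2 H each → 4
  2 × C: 1 H each → 2
  1 × Br: no H
  1 × C: 3 H
  1 × C: no H
  1 × Cl: no H
  1 × N: 2 H
  1 × O: no H
  1 × O (charge -1): no H
  Total hydrogens = 11.
Net charge -1.
Molecular formula: C12H11BrClF3NO2-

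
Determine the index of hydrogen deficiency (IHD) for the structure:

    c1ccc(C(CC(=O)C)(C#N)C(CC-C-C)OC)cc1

7

Molecular formula from the SMILES: C17H23NO2.
DoU = (2C + 2 + N − H − X)/2 = (2·17 + 2 + 1 − 23 − 0)/2 = 14/2 = 7.
(Structurally: 1 ring(s) + 6 π bond(s) = 7.)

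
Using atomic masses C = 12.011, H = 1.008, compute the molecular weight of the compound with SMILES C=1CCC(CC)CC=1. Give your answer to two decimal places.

Molecular formula: C8H14.
M = 8×12.011 + 14×1.008 = 110.20 g/mol.

110.20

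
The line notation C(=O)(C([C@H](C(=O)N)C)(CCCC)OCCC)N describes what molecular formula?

C12H24N2O3

Heavy atoms from the SMILES: 12 C, 2 N, 3 O.
Implicit hydrogens by atom environment:
  5 × C: 2 H each → 10
  3 × C: 3 H each → 9
  3 × C: no H
  3 × O: no H
  2 × N: 2 H each → 4
  1 × C: 1 H
  Total hydrogens = 24.
Molecular formula: C12H24N2O3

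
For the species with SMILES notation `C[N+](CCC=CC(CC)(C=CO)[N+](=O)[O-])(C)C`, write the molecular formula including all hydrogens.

Heavy atoms from the SMILES: 12 C, 2 N, 3 O.
Implicit hydrogens by atom environment:
  4 × C: 3 H each → 12
  4 × C: 1 H each → 4
  3 × C: 2 H each → 6
  2 × N (charge +1): no H
  1 × C: no H
  1 × O: 1 H
  1 × O: no H
  1 × O (charge -1): no H
  Total hydrogens = 23.
Net charge +1.
Molecular formula: C12H23N2O3+

C12H23N2O3+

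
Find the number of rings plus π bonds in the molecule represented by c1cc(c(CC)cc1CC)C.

Molecular formula from the SMILES: C11H16.
DoU = (2C + 2 + N − H − X)/2 = (2·11 + 2 + 0 − 16 − 0)/2 = 8/2 = 4.
(Structurally: 1 ring(s) + 3 π bond(s) = 4.)

4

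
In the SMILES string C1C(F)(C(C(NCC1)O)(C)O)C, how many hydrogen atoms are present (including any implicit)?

16

Hydrogens are implicit in SMILES; fill each atom to its normal valence:
  3 × C: 2 H each → 6
  2 × C: 3 H each → 6
  2 × C: no H
  2 × O: 1 H each → 2
  1 × C: 1 H
  1 × F: no H
  1 × N: 1 H
  Total hydrogens = 16.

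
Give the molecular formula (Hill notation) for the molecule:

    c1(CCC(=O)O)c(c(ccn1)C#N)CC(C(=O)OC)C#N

Heavy atoms from the SMILES: 14 C, 3 N, 4 O.
Implicit hydrogens by atom environment:
  4 × C: no H
  3 × C: 2 H each → 6
  3 × C (aromatic): no H
  3 × O: no H
  2 × C (aromatic): 1 H each → 2
  2 × N: no H
  1 × C: 3 H
  1 × C: 1 H
  1 × N (aromatic): no H
  1 × O: 1 H
  Total hydrogens = 13.
Molecular formula: C14H13N3O4

C14H13N3O4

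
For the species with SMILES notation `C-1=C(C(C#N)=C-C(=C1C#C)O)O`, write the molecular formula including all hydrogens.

C9H5NO2

Heavy atoms from the SMILES: 9 C, 1 N, 2 O.
Implicit hydrogens by atom environment:
  4 × C (aromatic): no H
  2 × C (aromatic): 1 H each → 2
  2 × C: no H
  2 × O: 1 H each → 2
  1 × C: 1 H
  1 × N: no H
  Total hydrogens = 5.
Molecular formula: C9H5NO2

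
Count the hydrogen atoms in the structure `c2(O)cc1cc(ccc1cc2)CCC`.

Hydrogens are implicit in SMILES; fill each atom to its normal valence:
  6 × C (aromatic): 1 H each → 6
  4 × C (aromatic): no H
  2 × C: 2 H each → 4
  1 × C: 3 H
  1 × O: 1 H
  Total hydrogens = 14.

14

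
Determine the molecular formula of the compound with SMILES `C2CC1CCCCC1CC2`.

Heavy atoms from the SMILES: 10 C.
Implicit hydrogens by atom environment:
  8 × C: 2 H each → 16
  2 × C: 1 H each → 2
  Total hydrogens = 18.
Molecular formula: C10H18

C10H18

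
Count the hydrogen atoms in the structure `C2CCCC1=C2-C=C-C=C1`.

Hydrogens are implicit in SMILES; fill each atom to its normal valence:
  4 × C: 2 H each → 8
  4 × C (aromatic): 1 H each → 4
  2 × C (aromatic): no H
  Total hydrogens = 12.

12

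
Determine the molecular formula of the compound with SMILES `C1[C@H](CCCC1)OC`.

C7H14O

Heavy atoms from the SMILES: 7 C, 1 O.
Implicit hydrogens by atom environment:
  5 × C: 2 H each → 10
  1 × C: 3 H
  1 × C: 1 H
  1 × O: no H
  Total hydrogens = 14.
Molecular formula: C7H14O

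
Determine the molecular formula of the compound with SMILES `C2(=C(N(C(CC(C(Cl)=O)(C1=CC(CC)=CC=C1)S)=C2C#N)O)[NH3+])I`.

Heavy atoms from the SMILES: 16 C, 1 Cl, 1 I, 3 N, 2 O, 1 S.
Implicit hydrogens by atom environment:
  6 × C (aromatic): no H
  4 × C (aromatic): 1 H each → 4
  3 × C: no H
  2 × C: 2 H each → 4
  1 × C: 3 H
  1 × Cl: no H
  1 × I: no H
  1 × N (charge +1): 3 H
  1 × N (aromatic): no H
  1 × N: no H
  1 × O: 1 H
  1 × O: no H
  1 × S: 1 H
  Total hydrogens = 16.
Net charge +1.
Molecular formula: C16H16ClIN3O2S+

C16H16ClIN3O2S+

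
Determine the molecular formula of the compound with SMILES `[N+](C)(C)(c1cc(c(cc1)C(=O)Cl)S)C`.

Heavy atoms from the SMILES: 10 C, 1 Cl, 1 N, 1 O, 1 S.
Implicit hydrogens by atom environment:
  3 × C: 3 H each → 9
  3 × C (aromatic): 1 H each → 3
  3 × C (aromatic): no H
  1 × C: no H
  1 × Cl: no H
  1 × N (charge +1): no H
  1 × O: no H
  1 × S: 1 H
  Total hydrogens = 13.
Net charge +1.
Molecular formula: C10H13ClNOS+

C10H13ClNOS+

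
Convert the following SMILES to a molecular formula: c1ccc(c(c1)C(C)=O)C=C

Heavy atoms from the SMILES: 10 C, 1 O.
Implicit hydrogens by atom environment:
  4 × C (aromatic): 1 H each → 4
  2 × C (aromatic): no H
  1 × C: 3 H
  1 × C: 2 H
  1 × C: 1 H
  1 × C: no H
  1 × O: no H
  Total hydrogens = 10.
Molecular formula: C10H10O

C10H10O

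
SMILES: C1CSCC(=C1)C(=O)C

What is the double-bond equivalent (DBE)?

Molecular formula from the SMILES: C7H10OS.
DoU = (2C + 2 + N − H − X)/2 = (2·7 + 2 + 0 − 10 − 0)/2 = 6/2 = 3.
(Structurally: 1 ring(s) + 2 π bond(s) = 3.)

3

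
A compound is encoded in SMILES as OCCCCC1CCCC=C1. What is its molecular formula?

C10H18O

Heavy atoms from the SMILES: 10 C, 1 O.
Implicit hydrogens by atom environment:
  7 × C: 2 H each → 14
  3 × C: 1 H each → 3
  1 × O: 1 H
  Total hydrogens = 18.
Molecular formula: C10H18O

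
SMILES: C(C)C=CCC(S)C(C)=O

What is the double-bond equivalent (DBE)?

2

Molecular formula from the SMILES: C8H14OS.
DoU = (2C + 2 + N − H − X)/2 = (2·8 + 2 + 0 − 14 − 0)/2 = 4/2 = 2.
(Structurally: 0 ring(s) + 2 π bond(s) = 2.)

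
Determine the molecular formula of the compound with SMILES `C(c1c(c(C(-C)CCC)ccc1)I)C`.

C13H19I

Heavy atoms from the SMILES: 13 C, 1 I.
Implicit hydrogens by atom environment:
  3 × C: 3 H each → 9
  3 × C: 2 H each → 6
  3 × C (aromatic): 1 H each → 3
  3 × C (aromatic): no H
  1 × C: 1 H
  1 × I: no H
  Total hydrogens = 19.
Molecular formula: C13H19I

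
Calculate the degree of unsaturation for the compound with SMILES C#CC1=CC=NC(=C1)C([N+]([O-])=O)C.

7

Molecular formula from the SMILES: C9H8N2O2.
DoU = (2C + 2 + N − H − X)/2 = (2·9 + 2 + 2 − 8 − 0)/2 = 14/2 = 7.
(Structurally: 1 ring(s) + 6 π bond(s) = 7.)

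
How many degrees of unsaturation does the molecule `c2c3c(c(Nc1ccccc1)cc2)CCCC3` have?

Molecular formula from the SMILES: C16H17N.
DoU = (2C + 2 + N − H − X)/2 = (2·16 + 2 + 1 − 17 − 0)/2 = 18/2 = 9.
(Structurally: 3 ring(s) + 6 π bond(s) = 9.)

9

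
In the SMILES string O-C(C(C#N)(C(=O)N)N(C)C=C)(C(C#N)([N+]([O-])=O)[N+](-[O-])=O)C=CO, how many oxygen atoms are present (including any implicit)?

7

The symbol for oxygen appears 7 times in the SMILES.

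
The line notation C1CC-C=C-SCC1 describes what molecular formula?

Heavy atoms from the SMILES: 7 C, 1 S.
Implicit hydrogens by atom environment:
  5 × C: 2 H each → 10
  2 × C: 1 H each → 2
  1 × S: no H
  Total hydrogens = 12.
Molecular formula: C7H12S

C7H12S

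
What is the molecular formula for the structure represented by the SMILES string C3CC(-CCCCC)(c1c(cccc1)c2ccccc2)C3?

Heavy atoms from the SMILES: 21 C.
Implicit hydrogens by atom environment:
  9 × C (aromatic): 1 H each → 9
  7 × C: 2 H each → 14
  3 × C (aromatic): no H
  1 × C: 3 H
  1 × C: no H
  Total hydrogens = 26.
Molecular formula: C21H26

C21H26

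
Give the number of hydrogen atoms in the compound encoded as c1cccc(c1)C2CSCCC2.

Hydrogens are implicit in SMILES; fill each atom to its normal valence:
  5 × C (aromatic): 1 H each → 5
  4 × C: 2 H each → 8
  1 × C: 1 H
  1 × C (aromatic): no H
  1 × S: no H
  Total hydrogens = 14.

14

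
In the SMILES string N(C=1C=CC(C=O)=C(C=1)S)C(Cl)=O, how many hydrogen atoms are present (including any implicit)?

6

Hydrogens are implicit in SMILES; fill each atom to its normal valence:
  3 × C (aromatic): 1 H each → 3
  3 × C (aromatic): no H
  2 × O: no H
  1 × C: 1 H
  1 × C: no H
  1 × Cl: no H
  1 × N: 1 H
  1 × S: 1 H
  Total hydrogens = 6.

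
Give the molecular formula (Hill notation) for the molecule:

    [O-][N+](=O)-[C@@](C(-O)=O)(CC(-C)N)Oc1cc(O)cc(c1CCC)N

C14H21N3O6

Heavy atoms from the SMILES: 14 C, 3 N, 6 O.
Implicit hydrogens by atom environment:
  4 × C (aromatic): no H
  3 × C: 2 H each → 6
  3 × O: no H
  2 × C: 3 H each → 6
  2 × C (aromatic): 1 H each → 2
  2 × C: no H
  2 × N: 2 H each → 4
  2 × O: 1 H each → 2
  1 × C: 1 H
  1 × N (charge +1): no H
  1 × O (charge -1): no H
  Total hydrogens = 21.
Molecular formula: C14H21N3O6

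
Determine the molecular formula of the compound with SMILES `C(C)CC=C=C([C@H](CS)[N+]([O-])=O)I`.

C8H12INO2S

Heavy atoms from the SMILES: 8 C, 1 I, 1 N, 2 O, 1 S.
Implicit hydrogens by atom environment:
  3 × C: 2 H each → 6
  2 × C: 1 H each → 2
  2 × C: no H
  1 × C: 3 H
  1 × I: no H
  1 × N (charge +1): no H
  1 × O: no H
  1 × O (charge -1): no H
  1 × S: 1 H
  Total hydrogens = 12.
Molecular formula: C8H12INO2S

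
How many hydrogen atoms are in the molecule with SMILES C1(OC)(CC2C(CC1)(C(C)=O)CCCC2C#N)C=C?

23

Hydrogens are implicit in SMILES; fill each atom to its normal valence:
  7 × C: 2 H each → 14
  4 × C: no H
  3 × C: 1 H each → 3
  2 × C: 3 H each → 6
  2 × O: no H
  1 × N: no H
  Total hydrogens = 23.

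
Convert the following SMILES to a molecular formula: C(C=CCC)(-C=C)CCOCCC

C12H22O

Heavy atoms from the SMILES: 12 C, 1 O.
Implicit hydrogens by atom environment:
  6 × C: 2 H each → 12
  4 × C: 1 H each → 4
  2 × C: 3 H each → 6
  1 × O: no H
  Total hydrogens = 22.
Molecular formula: C12H22O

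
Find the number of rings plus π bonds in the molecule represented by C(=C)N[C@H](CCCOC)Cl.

Molecular formula from the SMILES: C7H14ClNO.
DoU = (2C + 2 + N − H − X)/2 = (2·7 + 2 + 1 − 14 − 1)/2 = 2/2 = 1.
(Structurally: 0 ring(s) + 1 π bond(s) = 1.)

1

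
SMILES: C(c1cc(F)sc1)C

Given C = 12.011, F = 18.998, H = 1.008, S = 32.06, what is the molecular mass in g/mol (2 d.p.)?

Molecular formula: C6H7FS.
M = 6×12.011 + 1×18.998 + 7×1.008 + 1×32.06 = 130.18 g/mol.

130.18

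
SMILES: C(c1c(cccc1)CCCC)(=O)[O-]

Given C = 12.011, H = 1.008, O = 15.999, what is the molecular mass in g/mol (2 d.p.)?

Molecular formula: C11H13O2-.
M = 11×12.011 + 13×1.008 + 2×15.999 = 177.22 g/mol.

177.22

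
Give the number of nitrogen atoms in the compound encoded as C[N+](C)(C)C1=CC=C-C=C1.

1

The symbol for nitrogen appears 1 time in the SMILES.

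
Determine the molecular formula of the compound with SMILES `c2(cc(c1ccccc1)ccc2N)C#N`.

Heavy atoms from the SMILES: 13 C, 2 N.
Implicit hydrogens by atom environment:
  8 × C (aromatic): 1 H each → 8
  4 × C (aromatic): no H
  1 × C: no H
  1 × N: 2 H
  1 × N: no H
  Total hydrogens = 10.
Molecular formula: C13H10N2

C13H10N2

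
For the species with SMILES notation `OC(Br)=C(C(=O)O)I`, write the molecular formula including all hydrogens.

Heavy atoms from the SMILES: 1 Br, 3 C, 1 I, 3 O.
Implicit hydrogens by atom environment:
  3 × C: no H
  2 × O: 1 H each → 2
  1 × Br: no H
  1 × I: no H
  1 × O: no H
  Total hydrogens = 2.
Molecular formula: C3H2BrIO3

C3H2BrIO3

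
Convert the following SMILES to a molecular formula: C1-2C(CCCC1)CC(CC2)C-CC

Heavy atoms from the SMILES: 13 C.
Implicit hydrogens by atom environment:
  9 × C: 2 H each → 18
  3 × C: 1 H each → 3
  1 × C: 3 H
  Total hydrogens = 24.
Molecular formula: C13H24

C13H24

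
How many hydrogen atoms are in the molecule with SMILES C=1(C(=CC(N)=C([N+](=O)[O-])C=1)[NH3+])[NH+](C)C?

14

Hydrogens are implicit in SMILES; fill each atom to its normal valence:
  4 × C (aromatic): no H
  2 × C: 3 H each → 6
  2 × C (aromatic): 1 H each → 2
  1 × N (charge +1): 3 H
  1 × N: 2 H
  1 × N (charge +1): 1 H
  1 × N (charge +1): no H
  1 × O: no H
  1 × O (charge -1): no H
  Total hydrogens = 14.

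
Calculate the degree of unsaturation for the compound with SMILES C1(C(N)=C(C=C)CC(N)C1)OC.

3

Molecular formula from the SMILES: C9H16N2O.
DoU = (2C + 2 + N − H − X)/2 = (2·9 + 2 + 2 − 16 − 0)/2 = 6/2 = 3.
(Structurally: 1 ring(s) + 2 π bond(s) = 3.)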